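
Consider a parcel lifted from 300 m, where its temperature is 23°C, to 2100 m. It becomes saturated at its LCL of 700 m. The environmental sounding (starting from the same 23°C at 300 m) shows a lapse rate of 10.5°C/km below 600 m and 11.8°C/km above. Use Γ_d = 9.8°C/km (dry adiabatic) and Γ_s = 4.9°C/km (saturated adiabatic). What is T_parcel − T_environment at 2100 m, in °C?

+10.07°C (parcel warmer than environment)

Parcel:
  300 → 700 m (dry, 9.8°C/km): ΔT = -9.8 × 0.4 = -3.92°C → T = 19.08°C
  700 → 2100 m (saturated, 4.9°C/km): ΔT = -4.9 × 1.4 = -6.86°C → T = 12.22°C
Environment:
  300 → 600 m (environment, lower layer, 10.5°C/km): ΔT = -10.5 × 0.3 = -3.15°C → T = 19.85°C
  600 → 2100 m (environment, upper layer, 11.8°C/km): ΔT = -11.8 × 1.5 = -17.7°C → T = 2.15°C
T_parcel − T_env = 12.22 − 2.15 = +10.07°C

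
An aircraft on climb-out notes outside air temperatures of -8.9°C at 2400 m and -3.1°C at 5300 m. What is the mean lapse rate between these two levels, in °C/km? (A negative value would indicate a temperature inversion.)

-2°C/km

Γ = −ΔT/Δz = (-8.9 − (-3.1)) / (5300 − 2400) m
  = -5.8°C / 2.9 km = -2°C/km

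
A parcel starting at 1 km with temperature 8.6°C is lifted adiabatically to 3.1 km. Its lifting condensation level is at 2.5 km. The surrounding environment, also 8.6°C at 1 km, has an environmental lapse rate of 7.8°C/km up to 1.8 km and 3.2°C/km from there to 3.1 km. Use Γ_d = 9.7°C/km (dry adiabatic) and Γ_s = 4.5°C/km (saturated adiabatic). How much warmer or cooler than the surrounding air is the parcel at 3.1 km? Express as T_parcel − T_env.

-6.85°C (parcel cooler than environment)

Parcel:
  1000–2500 m, dry: Δz = 1.5 km ⇒ ΔT = -14.55°C; T = -5.95°C
  2500–3100 m, saturated: Δz = 0.6 km ⇒ ΔT = -2.7°C; T = -8.65°C
Environment:
  1000–1800 m, environment, lower layer: Δz = 0.8 km ⇒ ΔT = -6.24°C; T = 2.36°C
  1800–3100 m, environment, upper layer: Δz = 1.3 km ⇒ ΔT = -4.16°C; T = -1.8°C
T_parcel − T_env = -8.65 − (-1.8) = -6.85°C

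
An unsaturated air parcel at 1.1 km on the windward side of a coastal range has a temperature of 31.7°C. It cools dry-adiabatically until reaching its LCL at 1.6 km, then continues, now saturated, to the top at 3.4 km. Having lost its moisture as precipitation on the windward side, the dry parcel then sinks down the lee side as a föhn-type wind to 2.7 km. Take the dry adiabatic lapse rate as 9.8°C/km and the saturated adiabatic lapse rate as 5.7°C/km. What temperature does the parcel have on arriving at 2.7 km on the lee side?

23.4°C

From 1100 m to 1600 m (dry): cools by 9.8 × 0.5 = 4.9°C, giving 26.8°C.
From 1600 m to 3400 m (saturated): cools by 5.7 × 1.8 = 10.26°C, giving 16.54°C.
From 3400 m to 2700 m (dry descent): warms by 9.8 × 0.7 = 6.86°C, giving 23.4°C.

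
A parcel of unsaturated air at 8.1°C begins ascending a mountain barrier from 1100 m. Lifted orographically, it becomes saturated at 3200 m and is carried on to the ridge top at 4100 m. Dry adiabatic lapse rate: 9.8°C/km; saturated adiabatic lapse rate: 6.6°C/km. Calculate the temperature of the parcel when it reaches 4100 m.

-18.42°C

From 1100 m to 3200 m (dry): cools by 9.8 × 2.1 = 20.58°C, giving -12.48°C.
From 3200 m to 4100 m (saturated): cools by 6.6 × 0.9 = 5.94°C, giving -18.42°C.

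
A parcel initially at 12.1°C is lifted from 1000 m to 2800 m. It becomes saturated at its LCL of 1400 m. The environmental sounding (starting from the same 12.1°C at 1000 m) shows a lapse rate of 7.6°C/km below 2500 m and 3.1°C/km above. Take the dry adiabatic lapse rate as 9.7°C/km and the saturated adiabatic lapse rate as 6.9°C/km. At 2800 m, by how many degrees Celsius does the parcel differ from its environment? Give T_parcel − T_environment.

-1.21°C (parcel cooler than environment)

Parcel:
  1000–1400 m, dry: Δz = 0.4 km ⇒ ΔT = -3.88°C; T = 8.22°C
  1400–2800 m, saturated: Δz = 1.4 km ⇒ ΔT = -9.66°C; T = -1.44°C
Environment:
  1000–2500 m, environment, lower layer: Δz = 1.5 km ⇒ ΔT = -11.4°C; T = 0.7°C
  2500–2800 m, environment, upper layer: Δz = 0.3 km ⇒ ΔT = -0.93°C; T = -0.23°C
T_parcel − T_env = -1.44 − (-0.23) = -1.21°C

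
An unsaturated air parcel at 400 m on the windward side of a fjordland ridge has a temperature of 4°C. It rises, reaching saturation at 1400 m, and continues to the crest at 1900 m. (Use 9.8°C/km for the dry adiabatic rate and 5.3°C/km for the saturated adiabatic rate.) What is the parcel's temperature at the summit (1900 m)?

-8.45°C

400–1400 m, dry: Δz = 1 km ⇒ ΔT = -9.8°C; T = -5.8°C
1400–1900 m, saturated: Δz = 0.5 km ⇒ ΔT = -2.65°C; T = -8.45°C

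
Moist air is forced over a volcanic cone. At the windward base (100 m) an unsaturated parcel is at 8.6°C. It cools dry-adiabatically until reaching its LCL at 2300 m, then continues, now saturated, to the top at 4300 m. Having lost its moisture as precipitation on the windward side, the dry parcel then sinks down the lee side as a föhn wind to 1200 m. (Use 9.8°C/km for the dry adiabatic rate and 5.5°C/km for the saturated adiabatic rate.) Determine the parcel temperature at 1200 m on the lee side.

6.42°C

From 100 m to 2300 m (dry): cools by 9.8 × 2.2 = 21.56°C, giving -12.96°C.
From 2300 m to 4300 m (saturated): cools by 5.5 × 2 = 11°C, giving -23.96°C.
From 4300 m to 1200 m (dry descent): warms by 9.8 × 3.1 = 30.38°C, giving 6.42°C.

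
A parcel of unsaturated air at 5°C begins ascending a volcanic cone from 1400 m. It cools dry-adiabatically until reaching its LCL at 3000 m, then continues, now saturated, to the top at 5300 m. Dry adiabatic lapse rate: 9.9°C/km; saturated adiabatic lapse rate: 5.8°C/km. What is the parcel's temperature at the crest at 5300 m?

-24.18°C

Dry to 3000 m: -9.9 × 1.6 km = -15.84°C, so T = -10.84°C.
Saturated to 5300 m: -5.8 × 2.3 km = -13.34°C, so T = -24.18°C.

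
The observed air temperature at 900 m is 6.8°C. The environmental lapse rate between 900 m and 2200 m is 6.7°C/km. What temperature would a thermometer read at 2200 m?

-1.91°C

900–2200 m, environmental: Δz = 1.3 km ⇒ ΔT = -8.71°C; T = -1.91°C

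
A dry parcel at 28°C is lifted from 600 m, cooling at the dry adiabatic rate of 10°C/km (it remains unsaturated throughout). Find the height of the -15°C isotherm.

4900 m

Height above start = (28 − (-15)) / 10 = 4.3 km
Altitude = 600 m + 4300 m = 4900 m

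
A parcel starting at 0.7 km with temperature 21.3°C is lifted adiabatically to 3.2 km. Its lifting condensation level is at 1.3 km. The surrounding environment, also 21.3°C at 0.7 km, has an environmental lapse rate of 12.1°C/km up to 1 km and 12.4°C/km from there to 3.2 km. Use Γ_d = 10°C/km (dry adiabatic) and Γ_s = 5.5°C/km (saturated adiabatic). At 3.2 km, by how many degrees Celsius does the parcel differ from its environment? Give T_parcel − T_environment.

Parcel:
  Dry to 1300 m: -10 × 0.6 km = -6°C, so T = 15.3°C.
  Saturated to 3200 m: -5.5 × 1.9 km = -10.45°C, so T = 4.85°C.
Environment:
  Environment, lower layer to 1000 m: -12.1 × 0.3 km = -3.63°C, so T = 17.67°C.
  Environment, upper layer to 3200 m: -12.4 × 2.2 km = -27.28°C, so T = -9.61°C.
T_parcel − T_env = 4.85 − (-9.61) = +14.46°C

+14.46°C (parcel warmer than environment)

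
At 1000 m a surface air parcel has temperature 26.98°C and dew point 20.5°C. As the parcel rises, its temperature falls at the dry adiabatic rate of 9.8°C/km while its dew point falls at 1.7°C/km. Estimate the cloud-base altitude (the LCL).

1800 m

T and T_d converge at 9.8 − 1.7 = 8.1°C per km
Height above start = (26.98 − 20.5) / 8.1 = 0.8 km
LCL altitude = 1000 m + 800 m = 1800 m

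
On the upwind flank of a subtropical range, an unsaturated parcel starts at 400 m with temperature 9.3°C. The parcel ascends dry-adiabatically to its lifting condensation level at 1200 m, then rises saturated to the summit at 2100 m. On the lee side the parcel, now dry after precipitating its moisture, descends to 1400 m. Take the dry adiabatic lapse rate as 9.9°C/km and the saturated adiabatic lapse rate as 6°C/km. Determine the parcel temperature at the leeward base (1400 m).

2.91°C

400–1200 m, dry: Δz = 0.8 km ⇒ ΔT = -7.92°C; T = 1.38°C
1200–2100 m, saturated: Δz = 0.9 km ⇒ ΔT = -5.4°C; T = -4.02°C
2100–1400 m, dry descent: Δz = 0.7 km ⇒ ΔT = +6.93°C; T = 2.91°C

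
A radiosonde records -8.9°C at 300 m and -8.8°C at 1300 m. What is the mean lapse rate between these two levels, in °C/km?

-0.1°C/km

Γ = −ΔT/Δz = (-8.9 − (-8.8)) / (1300 − 300) m
  = -0.1°C / 1 km = -0.1°C/km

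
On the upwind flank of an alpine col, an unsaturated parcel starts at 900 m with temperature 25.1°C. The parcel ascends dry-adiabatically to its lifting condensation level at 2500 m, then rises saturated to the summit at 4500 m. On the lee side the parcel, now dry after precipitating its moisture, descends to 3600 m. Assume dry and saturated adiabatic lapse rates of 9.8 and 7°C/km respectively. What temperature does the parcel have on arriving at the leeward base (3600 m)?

900–2500 m, dry: Δz = 1.6 km ⇒ ΔT = -15.68°C; T = 9.42°C
2500–4500 m, saturated: Δz = 2 km ⇒ ΔT = -14°C; T = -4.58°C
4500–3600 m, dry descent: Δz = 0.9 km ⇒ ΔT = +8.82°C; T = 4.24°C

4.24°C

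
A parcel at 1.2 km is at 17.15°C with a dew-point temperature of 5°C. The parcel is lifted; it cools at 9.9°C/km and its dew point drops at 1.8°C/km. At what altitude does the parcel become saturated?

T and T_d converge at 9.9 − 1.8 = 8.1°C per km
Height above start = (17.15 − 5) / 8.1 = 1.5 km
LCL altitude = 1200 m + 1500 m = 2700 m

2.7 km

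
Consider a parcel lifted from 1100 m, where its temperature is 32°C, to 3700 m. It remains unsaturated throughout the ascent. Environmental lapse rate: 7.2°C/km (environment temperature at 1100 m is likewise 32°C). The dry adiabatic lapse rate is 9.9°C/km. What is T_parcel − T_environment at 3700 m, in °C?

-7.02°C (parcel cooler than environment)

Parcel:
  Dry to 3700 m: -9.9 × 2.6 km = -25.74°C, so T = 6.26°C.
Environment:
  Environment to 3700 m: -7.2 × 2.6 km = -18.72°C, so T = 13.28°C.
T_parcel − T_env = 6.26 − 13.28 = -7.02°C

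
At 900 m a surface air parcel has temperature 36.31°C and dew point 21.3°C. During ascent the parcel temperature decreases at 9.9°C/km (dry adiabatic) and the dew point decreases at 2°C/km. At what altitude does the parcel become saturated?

2800 m

T and T_d converge at 9.9 − 2 = 7.9°C per km
Height above start = (36.31 − 21.3) / 7.9 = 1.9 km
LCL altitude = 900 m + 1900 m = 2800 m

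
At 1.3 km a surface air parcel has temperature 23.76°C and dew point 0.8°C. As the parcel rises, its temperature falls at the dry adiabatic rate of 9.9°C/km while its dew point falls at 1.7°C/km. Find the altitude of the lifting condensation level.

T and T_d converge at 9.9 − 1.7 = 8.2°C per km
Height above start = (23.76 − 0.8) / 8.2 = 2.8 km
LCL altitude = 1300 m + 2800 m = 4100 m

4.1 km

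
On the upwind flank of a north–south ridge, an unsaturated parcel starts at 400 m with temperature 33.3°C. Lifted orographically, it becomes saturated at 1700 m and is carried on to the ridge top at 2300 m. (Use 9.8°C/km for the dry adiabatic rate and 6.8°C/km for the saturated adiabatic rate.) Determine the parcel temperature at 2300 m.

From 400 m to 1700 m (dry): cools by 9.8 × 1.3 = 12.74°C, giving 20.56°C.
From 1700 m to 2300 m (saturated): cools by 6.8 × 0.6 = 4.08°C, giving 16.48°C.

16.48°C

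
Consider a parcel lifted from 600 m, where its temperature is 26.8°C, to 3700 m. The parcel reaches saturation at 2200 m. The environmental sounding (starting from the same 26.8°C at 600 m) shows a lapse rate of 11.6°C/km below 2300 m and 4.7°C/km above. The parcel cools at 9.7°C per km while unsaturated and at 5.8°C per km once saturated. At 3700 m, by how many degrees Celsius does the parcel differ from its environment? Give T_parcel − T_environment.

Parcel:
  600–2200 m, dry: Δz = 1.6 km ⇒ ΔT = -15.52°C; T = 11.28°C
  2200–3700 m, saturated: Δz = 1.5 km ⇒ ΔT = -8.7°C; T = 2.58°C
Environment:
  600–2300 m, environment, lower layer: Δz = 1.7 km ⇒ ΔT = -19.72°C; T = 7.08°C
  2300–3700 m, environment, upper layer: Δz = 1.4 km ⇒ ΔT = -6.58°C; T = 0.5°C
T_parcel − T_env = 2.58 − 0.5 = +2.08°C

+2.08°C (parcel warmer than environment)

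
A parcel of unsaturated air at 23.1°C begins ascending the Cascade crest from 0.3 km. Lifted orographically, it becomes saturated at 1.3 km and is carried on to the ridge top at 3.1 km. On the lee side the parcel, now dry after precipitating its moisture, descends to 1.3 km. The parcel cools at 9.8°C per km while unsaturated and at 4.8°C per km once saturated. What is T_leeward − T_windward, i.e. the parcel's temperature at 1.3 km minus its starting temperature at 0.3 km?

-0.8°C

From 300 m to 1300 m (dry): cools by 9.8 × 1 = 9.8°C, giving 13.3°C.
From 1300 m to 3100 m (saturated): cools by 4.8 × 1.8 = 8.64°C, giving 4.66°C.
From 3100 m to 1300 m (dry descent): warms by 9.8 × 1.8 = 17.64°C, giving 22.3°C.
Net change vs windward start: 22.3 − 23.1 = -0.8°C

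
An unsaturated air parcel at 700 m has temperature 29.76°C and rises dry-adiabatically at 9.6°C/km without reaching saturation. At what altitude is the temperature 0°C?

Height above start = (29.76 − 0) / 9.6 = 3.1 km
Altitude = 700 m + 3100 m = 3800 m

3800 m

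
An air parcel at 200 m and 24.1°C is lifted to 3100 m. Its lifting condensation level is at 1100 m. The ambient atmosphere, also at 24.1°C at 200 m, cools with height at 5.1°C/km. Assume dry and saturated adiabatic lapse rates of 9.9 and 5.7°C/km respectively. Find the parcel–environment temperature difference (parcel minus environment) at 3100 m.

Parcel:
  200–1100 m, dry: Δz = 0.9 km ⇒ ΔT = -8.91°C; T = 15.19°C
  1100–3100 m, saturated: Δz = 2 km ⇒ ΔT = -11.4°C; T = 3.79°C
Environment:
  200–3100 m, environment: Δz = 2.9 km ⇒ ΔT = -14.79°C; T = 9.31°C
T_parcel − T_env = 3.79 − 9.31 = -5.52°C

-5.52°C (parcel cooler than environment)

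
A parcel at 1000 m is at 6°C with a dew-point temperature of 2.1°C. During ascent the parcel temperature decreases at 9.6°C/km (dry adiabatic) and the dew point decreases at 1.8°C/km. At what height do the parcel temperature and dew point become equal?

T and T_d converge at 9.6 − 1.8 = 7.8°C per km
Height above start = (6 − 2.1) / 7.8 = 0.5 km
LCL altitude = 1000 m + 500 m = 1500 m

1500 m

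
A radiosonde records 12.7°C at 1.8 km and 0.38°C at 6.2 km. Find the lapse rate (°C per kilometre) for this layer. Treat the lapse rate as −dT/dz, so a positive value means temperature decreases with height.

2.8°C/km

Γ = −ΔT/Δz = (12.7 − 0.38) / (6200 − 1800) m
  = 12.32°C / 4.4 km = 2.8°C/km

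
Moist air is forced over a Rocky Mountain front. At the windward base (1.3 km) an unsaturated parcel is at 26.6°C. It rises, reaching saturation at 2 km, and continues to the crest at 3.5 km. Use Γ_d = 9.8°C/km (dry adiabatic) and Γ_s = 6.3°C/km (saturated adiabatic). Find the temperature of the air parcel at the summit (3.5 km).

1300 → 2000 m (dry, 9.8°C/km): ΔT = -9.8 × 0.7 = -6.86°C → T = 19.74°C
2000 → 3500 m (saturated, 6.3°C/km): ΔT = -6.3 × 1.5 = -9.45°C → T = 10.29°C

10.29°C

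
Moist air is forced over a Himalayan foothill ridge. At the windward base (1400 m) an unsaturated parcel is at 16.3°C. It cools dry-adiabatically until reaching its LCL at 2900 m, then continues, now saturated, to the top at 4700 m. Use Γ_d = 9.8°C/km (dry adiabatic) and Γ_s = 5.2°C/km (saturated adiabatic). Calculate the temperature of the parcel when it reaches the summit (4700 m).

-7.76°C

1400–2900 m, dry: Δz = 1.5 km ⇒ ΔT = -14.7°C; T = 1.6°C
2900–4700 m, saturated: Δz = 1.8 km ⇒ ΔT = -9.36°C; T = -7.76°C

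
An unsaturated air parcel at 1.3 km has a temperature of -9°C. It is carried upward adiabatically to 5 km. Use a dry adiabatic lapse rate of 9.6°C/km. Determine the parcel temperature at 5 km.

From 1300 m to 5000 m (dry adiabatic): cools by 9.6 × 3.7 = 35.52°C, giving -44.52°C.

-44.52°C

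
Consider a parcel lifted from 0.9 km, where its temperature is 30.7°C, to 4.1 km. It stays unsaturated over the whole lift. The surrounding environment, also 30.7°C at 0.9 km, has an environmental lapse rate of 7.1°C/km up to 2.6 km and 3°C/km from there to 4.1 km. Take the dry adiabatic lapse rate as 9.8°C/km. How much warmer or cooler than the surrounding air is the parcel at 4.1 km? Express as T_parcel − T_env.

Parcel:
  900 → 4100 m (dry, 9.8°C/km): ΔT = -9.8 × 3.2 = -31.36°C → T = -0.66°C
Environment:
  900 → 2600 m (environment, lower layer, 7.1°C/km): ΔT = -7.1 × 1.7 = -12.07°C → T = 18.63°C
  2600 → 4100 m (environment, upper layer, 3°C/km): ΔT = -3 × 1.5 = -4.5°C → T = 14.13°C
T_parcel − T_env = -0.66 − 14.13 = -14.79°C

-14.79°C (parcel cooler than environment)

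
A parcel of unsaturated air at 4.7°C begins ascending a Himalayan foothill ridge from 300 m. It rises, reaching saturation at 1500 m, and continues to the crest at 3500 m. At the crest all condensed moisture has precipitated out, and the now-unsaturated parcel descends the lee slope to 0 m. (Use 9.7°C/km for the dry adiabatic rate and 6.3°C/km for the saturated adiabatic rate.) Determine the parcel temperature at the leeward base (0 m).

14.41°C

300 → 1500 m (dry, 9.7°C/km): ΔT = -9.7 × 1.2 = -11.64°C → T = -6.94°C
1500 → 3500 m (saturated, 6.3°C/km): ΔT = -6.3 × 2 = -12.6°C → T = -19.54°C
3500 → 0 m (dry descent, 9.7°C/km): ΔT = +9.7 × 3.5 = +33.95°C → T = 14.41°C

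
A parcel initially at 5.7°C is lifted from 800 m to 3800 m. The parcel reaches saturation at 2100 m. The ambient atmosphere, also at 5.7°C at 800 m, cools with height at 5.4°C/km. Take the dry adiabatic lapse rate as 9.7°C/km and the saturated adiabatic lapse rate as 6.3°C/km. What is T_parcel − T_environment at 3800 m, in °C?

Parcel:
  800 → 2100 m (dry, 9.7°C/km): ΔT = -9.7 × 1.3 = -12.61°C → T = -6.91°C
  2100 → 3800 m (saturated, 6.3°C/km): ΔT = -6.3 × 1.7 = -10.71°C → T = -17.62°C
Environment:
  800 → 3800 m (environment, 5.4°C/km): ΔT = -5.4 × 3 = -16.2°C → T = -10.5°C
T_parcel − T_env = -17.62 − (-10.5) = -7.12°C

-7.12°C (parcel cooler than environment)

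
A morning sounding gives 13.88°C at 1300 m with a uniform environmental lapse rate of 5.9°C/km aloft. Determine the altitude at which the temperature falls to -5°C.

Height above start = (13.88 − (-5)) / 5.9 = 3.2 km
Altitude = 1300 m + 3200 m = 4500 m

4500 m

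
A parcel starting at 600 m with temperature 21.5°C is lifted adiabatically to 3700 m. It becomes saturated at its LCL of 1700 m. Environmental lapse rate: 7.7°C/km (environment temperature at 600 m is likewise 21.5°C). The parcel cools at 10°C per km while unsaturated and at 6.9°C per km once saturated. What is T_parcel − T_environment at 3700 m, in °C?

Parcel:
  600 → 1700 m (dry, 10°C/km): ΔT = -10 × 1.1 = -11°C → T = 10.5°C
  1700 → 3700 m (saturated, 6.9°C/km): ΔT = -6.9 × 2 = -13.8°C → T = -3.3°C
Environment:
  600 → 3700 m (environment, 7.7°C/km): ΔT = -7.7 × 3.1 = -23.87°C → T = -2.37°C
T_parcel − T_env = -3.3 − (-2.37) = -0.93°C

-0.93°C (parcel cooler than environment)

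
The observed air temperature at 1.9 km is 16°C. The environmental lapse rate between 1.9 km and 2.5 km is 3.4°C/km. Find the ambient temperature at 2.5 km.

Environmental to 2500 m: -3.4 × 0.6 km = -2.04°C, so T = 13.96°C.

13.96°C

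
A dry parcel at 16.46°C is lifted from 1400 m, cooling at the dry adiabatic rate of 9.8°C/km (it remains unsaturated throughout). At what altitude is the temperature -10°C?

Height above start = (16.46 − (-10)) / 9.8 = 2.7 km
Altitude = 1400 m + 2700 m = 4100 m

4100 m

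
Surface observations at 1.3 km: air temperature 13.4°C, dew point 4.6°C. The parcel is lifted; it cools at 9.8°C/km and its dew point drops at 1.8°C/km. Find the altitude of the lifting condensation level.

T and T_d converge at 9.8 − 1.8 = 8°C per km
Height above start = (13.4 − 4.6) / 8 = 1.1 km
LCL altitude = 1300 m + 1100 m = 2400 m

2.4 km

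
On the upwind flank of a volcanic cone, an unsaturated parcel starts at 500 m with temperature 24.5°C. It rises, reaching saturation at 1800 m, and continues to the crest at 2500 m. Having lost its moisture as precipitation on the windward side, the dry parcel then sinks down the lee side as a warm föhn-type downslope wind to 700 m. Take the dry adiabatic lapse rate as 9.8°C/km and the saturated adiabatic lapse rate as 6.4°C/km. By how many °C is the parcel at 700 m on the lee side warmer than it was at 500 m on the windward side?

+0.42°C

500 → 1800 m (dry, 9.8°C/km): ΔT = -9.8 × 1.3 = -12.74°C → T = 11.76°C
1800 → 2500 m (saturated, 6.4°C/km): ΔT = -6.4 × 0.7 = -4.48°C → T = 7.28°C
2500 → 700 m (dry descent, 9.8°C/km): ΔT = +9.8 × 1.8 = +17.64°C → T = 24.92°C
Net change vs windward start: 24.92 − 24.5 = +0.42°C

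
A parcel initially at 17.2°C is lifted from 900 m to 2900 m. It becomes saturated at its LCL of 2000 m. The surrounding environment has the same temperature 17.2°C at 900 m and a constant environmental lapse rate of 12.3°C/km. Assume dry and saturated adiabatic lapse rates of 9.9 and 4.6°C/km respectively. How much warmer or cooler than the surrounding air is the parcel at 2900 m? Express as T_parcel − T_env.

Parcel:
  900 → 2000 m (dry, 9.9°C/km): ΔT = -9.9 × 1.1 = -10.89°C → T = 6.31°C
  2000 → 2900 m (saturated, 4.6°C/km): ΔT = -4.6 × 0.9 = -4.14°C → T = 2.17°C
Environment:
  900 → 2900 m (environment, 12.3°C/km): ΔT = -12.3 × 2 = -24.6°C → T = -7.4°C
T_parcel − T_env = 2.17 − (-7.4) = +9.57°C

+9.57°C (parcel warmer than environment)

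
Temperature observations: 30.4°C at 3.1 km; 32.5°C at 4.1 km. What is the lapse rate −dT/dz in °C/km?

Γ = −ΔT/Δz = (30.4 − 32.5) / (4100 − 3100) m
  = -2.1°C / 1 km = -2.1°C/km

-2.1°C/km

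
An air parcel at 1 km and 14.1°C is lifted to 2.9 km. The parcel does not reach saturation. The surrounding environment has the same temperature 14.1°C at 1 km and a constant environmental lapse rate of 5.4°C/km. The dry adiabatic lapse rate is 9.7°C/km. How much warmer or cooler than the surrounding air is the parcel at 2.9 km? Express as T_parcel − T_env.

Parcel:
  From 1000 m to 2900 m (dry): cools by 9.7 × 1.9 = 18.43°C, giving -4.33°C.
Environment:
  From 1000 m to 2900 m (environment): cools by 5.4 × 1.9 = 10.26°C, giving 3.84°C.
T_parcel − T_env = -4.33 − 3.84 = -8.17°C

-8.17°C (parcel cooler than environment)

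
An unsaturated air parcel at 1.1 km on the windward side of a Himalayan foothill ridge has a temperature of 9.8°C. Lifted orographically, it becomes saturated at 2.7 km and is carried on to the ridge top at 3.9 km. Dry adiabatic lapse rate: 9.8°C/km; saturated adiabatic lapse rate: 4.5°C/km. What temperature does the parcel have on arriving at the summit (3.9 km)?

-11.28°C

1100–2700 m, dry: Δz = 1.6 km ⇒ ΔT = -15.68°C; T = -5.88°C
2700–3900 m, saturated: Δz = 1.2 km ⇒ ΔT = -5.4°C; T = -11.28°C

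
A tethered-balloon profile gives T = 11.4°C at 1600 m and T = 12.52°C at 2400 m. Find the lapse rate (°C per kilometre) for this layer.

Γ = −ΔT/Δz = (11.4 − 12.52) / (2400 − 1600) m
  = -1.12°C / 0.8 km = -1.4°C/km

-1.4°C/km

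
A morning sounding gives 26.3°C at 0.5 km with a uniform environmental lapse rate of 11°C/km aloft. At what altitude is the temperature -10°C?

Height above start = (26.3 − (-10)) / 11 = 3.3 km
Altitude = 500 m + 3300 m = 3800 m

3.8 km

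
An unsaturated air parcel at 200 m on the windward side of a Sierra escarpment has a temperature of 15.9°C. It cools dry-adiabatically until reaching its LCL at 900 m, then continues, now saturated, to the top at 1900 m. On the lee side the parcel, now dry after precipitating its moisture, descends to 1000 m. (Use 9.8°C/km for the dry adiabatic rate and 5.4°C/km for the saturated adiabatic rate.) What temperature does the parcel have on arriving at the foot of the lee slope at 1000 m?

12.46°C

From 200 m to 900 m (dry): cools by 9.8 × 0.7 = 6.86°C, giving 9.04°C.
From 900 m to 1900 m (saturated): cools by 5.4 × 1 = 5.4°C, giving 3.64°C.
From 1900 m to 1000 m (dry descent): warms by 9.8 × 0.9 = 8.82°C, giving 12.46°C.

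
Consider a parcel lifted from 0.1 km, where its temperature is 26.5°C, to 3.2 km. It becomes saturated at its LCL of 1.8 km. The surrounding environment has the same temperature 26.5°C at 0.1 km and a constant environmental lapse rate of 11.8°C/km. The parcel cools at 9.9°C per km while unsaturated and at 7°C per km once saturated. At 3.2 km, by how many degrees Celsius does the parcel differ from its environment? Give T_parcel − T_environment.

+9.95°C (parcel warmer than environment)

Parcel:
  Dry to 1800 m: -9.9 × 1.7 km = -16.83°C, so T = 9.67°C.
  Saturated to 3200 m: -7 × 1.4 km = -9.8°C, so T = -0.13°C.
Environment:
  Environment to 3200 m: -11.8 × 3.1 km = -36.58°C, so T = -10.08°C.
T_parcel − T_env = -0.13 − (-10.08) = +9.95°C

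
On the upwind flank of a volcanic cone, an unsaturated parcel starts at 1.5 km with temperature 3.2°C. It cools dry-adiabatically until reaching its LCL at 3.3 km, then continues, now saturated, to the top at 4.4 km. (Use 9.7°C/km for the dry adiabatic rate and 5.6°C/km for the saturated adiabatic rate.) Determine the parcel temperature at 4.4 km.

From 1500 m to 3300 m (dry): cools by 9.7 × 1.8 = 17.46°C, giving -14.26°C.
From 3300 m to 4400 m (saturated): cools by 5.6 × 1.1 = 6.16°C, giving -20.42°C.

-20.42°C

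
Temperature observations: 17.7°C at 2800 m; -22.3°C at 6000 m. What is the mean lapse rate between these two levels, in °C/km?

Γ = −ΔT/Δz = (17.7 − (-22.3)) / (6000 − 2800) m
  = 40°C / 3.2 km = 12.5°C/km

12.5°C/km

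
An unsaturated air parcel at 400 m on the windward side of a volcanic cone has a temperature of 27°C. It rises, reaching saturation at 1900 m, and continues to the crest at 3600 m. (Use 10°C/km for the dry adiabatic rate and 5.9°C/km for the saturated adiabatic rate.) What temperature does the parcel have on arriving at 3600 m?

1.97°C

Dry to 1900 m: -10 × 1.5 km = -15°C, so T = 12°C.
Saturated to 3600 m: -5.9 × 1.7 km = -10.03°C, so T = 1.97°C.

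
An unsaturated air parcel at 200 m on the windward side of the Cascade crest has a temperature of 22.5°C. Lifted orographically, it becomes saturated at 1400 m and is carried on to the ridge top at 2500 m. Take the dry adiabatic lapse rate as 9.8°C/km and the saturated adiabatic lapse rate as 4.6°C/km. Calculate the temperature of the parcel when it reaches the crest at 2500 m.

200–1400 m, dry: Δz = 1.2 km ⇒ ΔT = -11.76°C; T = 10.74°C
1400–2500 m, saturated: Δz = 1.1 km ⇒ ΔT = -5.06°C; T = 5.68°C

5.68°C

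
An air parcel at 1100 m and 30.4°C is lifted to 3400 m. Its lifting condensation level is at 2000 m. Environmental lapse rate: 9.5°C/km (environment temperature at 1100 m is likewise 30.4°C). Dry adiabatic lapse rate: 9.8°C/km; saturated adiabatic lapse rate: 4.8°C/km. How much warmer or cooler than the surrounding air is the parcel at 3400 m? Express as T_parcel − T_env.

Parcel:
  Dry to 2000 m: -9.8 × 0.9 km = -8.82°C, so T = 21.58°C.
  Saturated to 3400 m: -4.8 × 1.4 km = -6.72°C, so T = 14.86°C.
Environment:
  Environment to 3400 m: -9.5 × 2.3 km = -21.85°C, so T = 8.55°C.
T_parcel − T_env = 14.86 − 8.55 = +6.31°C

+6.31°C (parcel warmer than environment)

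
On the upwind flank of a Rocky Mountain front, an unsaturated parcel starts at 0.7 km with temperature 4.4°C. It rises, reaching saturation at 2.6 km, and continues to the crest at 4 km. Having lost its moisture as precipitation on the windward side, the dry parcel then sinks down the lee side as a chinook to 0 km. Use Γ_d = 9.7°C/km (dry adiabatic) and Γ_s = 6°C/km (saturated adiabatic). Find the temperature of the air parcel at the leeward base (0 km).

Dry to 2600 m: -9.7 × 1.9 km = -18.43°C, so T = -14.03°C.
Saturated to 4000 m: -6 × 1.4 km = -8.4°C, so T = -22.43°C.
Dry descent to 0 m: +9.7 × 4 km = +38.8°C, so T = 16.37°C.

16.37°C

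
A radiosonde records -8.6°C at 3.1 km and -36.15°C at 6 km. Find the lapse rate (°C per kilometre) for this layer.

9.5°C/km

Γ = −ΔT/Δz = (-8.6 − (-36.15)) / (6000 − 3100) m
  = 27.55°C / 2.9 km = 9.5°C/km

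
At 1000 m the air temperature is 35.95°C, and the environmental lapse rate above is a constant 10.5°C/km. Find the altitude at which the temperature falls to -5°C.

Height above start = (35.95 − (-5)) / 10.5 = 3.9 km
Altitude = 1000 m + 3900 m = 4900 m

4900 m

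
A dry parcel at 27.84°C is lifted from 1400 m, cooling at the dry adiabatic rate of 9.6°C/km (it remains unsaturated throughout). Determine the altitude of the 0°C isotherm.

Height above start = (27.84 − 0) / 9.6 = 2.9 km
Altitude = 1400 m + 2900 m = 4300 m

4300 m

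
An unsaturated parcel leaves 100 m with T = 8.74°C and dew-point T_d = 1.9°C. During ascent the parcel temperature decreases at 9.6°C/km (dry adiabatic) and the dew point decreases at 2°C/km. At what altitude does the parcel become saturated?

1000 m

T and T_d converge at 9.6 − 2 = 7.6°C per km
Height above start = (8.74 − 1.9) / 7.6 = 0.9 km
LCL altitude = 100 m + 900 m = 1000 m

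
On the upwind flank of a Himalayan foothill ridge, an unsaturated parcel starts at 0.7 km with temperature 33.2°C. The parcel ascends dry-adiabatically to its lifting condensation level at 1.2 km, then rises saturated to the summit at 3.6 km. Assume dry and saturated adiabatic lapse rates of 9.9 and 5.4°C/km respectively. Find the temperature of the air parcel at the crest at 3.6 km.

15.29°C

From 700 m to 1200 m (dry): cools by 9.9 × 0.5 = 4.95°C, giving 28.25°C.
From 1200 m to 3600 m (saturated): cools by 5.4 × 2.4 = 12.96°C, giving 15.29°C.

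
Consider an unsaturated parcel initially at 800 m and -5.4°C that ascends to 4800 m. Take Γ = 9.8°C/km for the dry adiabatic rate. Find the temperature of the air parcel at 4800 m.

-44.6°C

800 → 4800 m (dry adiabatic, 9.8°C/km): ΔT = -9.8 × 4 = -39.2°C → T = -44.6°C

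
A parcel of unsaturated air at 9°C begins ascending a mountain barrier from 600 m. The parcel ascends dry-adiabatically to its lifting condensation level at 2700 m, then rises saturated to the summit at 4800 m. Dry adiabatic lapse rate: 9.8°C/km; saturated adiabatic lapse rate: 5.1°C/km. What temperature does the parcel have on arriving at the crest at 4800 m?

-22.29°C

600–2700 m, dry: Δz = 2.1 km ⇒ ΔT = -20.58°C; T = -11.58°C
2700–4800 m, saturated: Δz = 2.1 km ⇒ ΔT = -10.71°C; T = -22.29°C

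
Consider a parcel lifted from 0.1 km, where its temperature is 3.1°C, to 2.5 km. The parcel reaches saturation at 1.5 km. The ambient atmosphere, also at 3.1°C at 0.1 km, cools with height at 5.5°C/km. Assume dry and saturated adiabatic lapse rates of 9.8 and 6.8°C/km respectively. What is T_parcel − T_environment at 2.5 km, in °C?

Parcel:
  From 100 m to 1500 m (dry): cools by 9.8 × 1.4 = 13.72°C, giving -10.62°C.
  From 1500 m to 2500 m (saturated): cools by 6.8 × 1 = 6.8°C, giving -17.42°C.
Environment:
  From 100 m to 2500 m (environment): cools by 5.5 × 2.4 = 13.2°C, giving -10.1°C.
T_parcel − T_env = -17.42 − (-10.1) = -7.32°C

-7.32°C (parcel cooler than environment)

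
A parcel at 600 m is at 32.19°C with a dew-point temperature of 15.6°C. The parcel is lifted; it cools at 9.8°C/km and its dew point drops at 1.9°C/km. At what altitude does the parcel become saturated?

T and T_d converge at 9.8 − 1.9 = 7.9°C per km
Height above start = (32.19 − 15.6) / 7.9 = 2.1 km
LCL altitude = 600 m + 2100 m = 2700 m

2700 m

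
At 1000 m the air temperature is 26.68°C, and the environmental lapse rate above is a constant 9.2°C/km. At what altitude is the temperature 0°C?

3900 m

Height above start = (26.68 − 0) / 9.2 = 2.9 km
Altitude = 1000 m + 2900 m = 3900 m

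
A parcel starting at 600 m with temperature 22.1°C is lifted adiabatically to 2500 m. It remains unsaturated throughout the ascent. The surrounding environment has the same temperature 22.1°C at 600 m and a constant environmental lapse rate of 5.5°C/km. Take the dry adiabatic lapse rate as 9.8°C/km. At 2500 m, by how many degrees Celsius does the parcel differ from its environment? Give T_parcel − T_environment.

-8.17°C (parcel cooler than environment)

Parcel:
  Dry to 2500 m: -9.8 × 1.9 km = -18.62°C, so T = 3.48°C.
Environment:
  Environment to 2500 m: -5.5 × 1.9 km = -10.45°C, so T = 11.65°C.
T_parcel − T_env = 3.48 − 11.65 = -8.17°C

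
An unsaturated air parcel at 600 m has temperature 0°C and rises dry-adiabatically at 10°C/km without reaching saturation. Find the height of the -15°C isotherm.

Height above start = (0 − (-15)) / 10 = 1.5 km
Altitude = 600 m + 1500 m = 2100 m

2100 m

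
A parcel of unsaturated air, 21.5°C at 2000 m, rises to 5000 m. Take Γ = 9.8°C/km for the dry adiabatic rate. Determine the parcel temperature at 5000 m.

-7.9°C

2000–5000 m, dry adiabatic: Δz = 3 km ⇒ ΔT = -29.4°C; T = -7.9°C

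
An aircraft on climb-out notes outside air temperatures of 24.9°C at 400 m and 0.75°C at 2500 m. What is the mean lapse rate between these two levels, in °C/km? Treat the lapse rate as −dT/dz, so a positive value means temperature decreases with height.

11.5°C/km

Γ = −ΔT/Δz = (24.9 − 0.75) / (2500 − 400) m
  = 24.15°C / 2.1 km = 11.5°C/km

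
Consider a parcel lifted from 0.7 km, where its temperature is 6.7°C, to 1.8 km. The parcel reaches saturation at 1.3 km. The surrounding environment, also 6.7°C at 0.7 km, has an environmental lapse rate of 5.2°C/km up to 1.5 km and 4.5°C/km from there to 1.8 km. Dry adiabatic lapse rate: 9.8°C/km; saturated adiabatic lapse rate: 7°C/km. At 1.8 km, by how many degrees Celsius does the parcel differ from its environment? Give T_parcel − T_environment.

-3.87°C (parcel cooler than environment)

Parcel:
  Dry to 1300 m: -9.8 × 0.6 km = -5.88°C, so T = 0.82°C.
  Saturated to 1800 m: -7 × 0.5 km = -3.5°C, so T = -2.68°C.
Environment:
  Environment, lower layer to 1500 m: -5.2 × 0.8 km = -4.16°C, so T = 2.54°C.
  Environment, upper layer to 1800 m: -4.5 × 0.3 km = -1.35°C, so T = 1.19°C.
T_parcel − T_env = -2.68 − 1.19 = -3.87°C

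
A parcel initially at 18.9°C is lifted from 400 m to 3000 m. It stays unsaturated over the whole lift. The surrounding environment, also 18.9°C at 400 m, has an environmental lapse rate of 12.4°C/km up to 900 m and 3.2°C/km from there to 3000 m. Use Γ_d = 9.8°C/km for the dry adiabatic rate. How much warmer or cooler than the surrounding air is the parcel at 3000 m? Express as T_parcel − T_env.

Parcel:
  Dry to 3000 m: -9.8 × 2.6 km = -25.48°C, so T = -6.58°C.
Environment:
  Environment, lower layer to 900 m: -12.4 × 0.5 km = -6.2°C, so T = 12.7°C.
  Environment, upper layer to 3000 m: -3.2 × 2.1 km = -6.72°C, so T = 5.98°C.
T_parcel − T_env = -6.58 − 5.98 = -12.56°C

-12.56°C (parcel cooler than environment)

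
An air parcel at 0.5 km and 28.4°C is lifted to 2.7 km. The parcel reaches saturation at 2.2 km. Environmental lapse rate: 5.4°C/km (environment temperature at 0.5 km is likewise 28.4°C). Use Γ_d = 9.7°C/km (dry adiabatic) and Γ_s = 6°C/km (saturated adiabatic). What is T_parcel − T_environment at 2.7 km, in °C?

Parcel:
  500 → 2200 m (dry, 9.7°C/km): ΔT = -9.7 × 1.7 = -16.49°C → T = 11.91°C
  2200 → 2700 m (saturated, 6°C/km): ΔT = -6 × 0.5 = -3°C → T = 8.91°C
Environment:
  500 → 2700 m (environment, 5.4°C/km): ΔT = -5.4 × 2.2 = -11.88°C → T = 16.52°C
T_parcel − T_env = 8.91 − 16.52 = -7.61°C

-7.61°C (parcel cooler than environment)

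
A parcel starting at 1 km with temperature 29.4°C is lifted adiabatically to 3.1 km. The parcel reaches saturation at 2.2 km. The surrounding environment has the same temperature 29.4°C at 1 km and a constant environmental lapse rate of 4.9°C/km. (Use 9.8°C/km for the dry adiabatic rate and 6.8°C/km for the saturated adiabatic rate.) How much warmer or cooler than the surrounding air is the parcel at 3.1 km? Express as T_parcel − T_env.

Parcel:
  From 1000 m to 2200 m (dry): cools by 9.8 × 1.2 = 11.76°C, giving 17.64°C.
  From 2200 m to 3100 m (saturated): cools by 6.8 × 0.9 = 6.12°C, giving 11.52°C.
Environment:
  From 1000 m to 3100 m (environment): cools by 4.9 × 2.1 = 10.29°C, giving 19.11°C.
T_parcel − T_env = 11.52 − 19.11 = -7.59°C

-7.59°C (parcel cooler than environment)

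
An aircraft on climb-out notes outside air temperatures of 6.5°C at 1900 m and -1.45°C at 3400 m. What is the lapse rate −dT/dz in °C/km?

Γ = −ΔT/Δz = (6.5 − (-1.45)) / (3400 − 1900) m
  = 7.95°C / 1.5 km = 5.3°C/km

5.3°C/km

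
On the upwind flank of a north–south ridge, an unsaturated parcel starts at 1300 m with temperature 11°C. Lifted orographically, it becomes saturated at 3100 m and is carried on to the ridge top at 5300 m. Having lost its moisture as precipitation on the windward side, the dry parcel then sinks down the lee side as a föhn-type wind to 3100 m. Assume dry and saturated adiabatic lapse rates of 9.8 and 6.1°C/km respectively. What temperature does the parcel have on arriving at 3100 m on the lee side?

Dry to 3100 m: -9.8 × 1.8 km = -17.64°C, so T = -6.64°C.
Saturated to 5300 m: -6.1 × 2.2 km = -13.42°C, so T = -20.06°C.
Dry descent to 3100 m: +9.8 × 2.2 km = +21.56°C, so T = 1.5°C.

1.5°C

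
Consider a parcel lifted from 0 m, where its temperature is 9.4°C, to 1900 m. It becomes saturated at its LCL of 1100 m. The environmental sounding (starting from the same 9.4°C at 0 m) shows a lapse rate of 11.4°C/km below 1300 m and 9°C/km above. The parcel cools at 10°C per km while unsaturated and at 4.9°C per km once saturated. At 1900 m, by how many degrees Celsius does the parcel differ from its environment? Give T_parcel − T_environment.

Parcel:
  0 → 1100 m (dry, 10°C/km): ΔT = -10 × 1.1 = -11°C → T = -1.6°C
  1100 → 1900 m (saturated, 4.9°C/km): ΔT = -4.9 × 0.8 = -3.92°C → T = -5.52°C
Environment:
  0 → 1300 m (environment, lower layer, 11.4°C/km): ΔT = -11.4 × 1.3 = -14.82°C → T = -5.42°C
  1300 → 1900 m (environment, upper layer, 9°C/km): ΔT = -9 × 0.6 = -5.4°C → T = -10.82°C
T_parcel − T_env = -5.52 − (-10.82) = +5.3°C

+5.3°C (parcel warmer than environment)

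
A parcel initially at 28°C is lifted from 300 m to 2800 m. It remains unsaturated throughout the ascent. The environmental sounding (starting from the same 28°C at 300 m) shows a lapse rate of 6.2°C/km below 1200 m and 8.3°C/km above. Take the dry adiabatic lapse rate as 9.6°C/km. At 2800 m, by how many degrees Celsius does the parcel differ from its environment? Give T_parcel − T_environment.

-5.14°C (parcel cooler than environment)

Parcel:
  Dry to 2800 m: -9.6 × 2.5 km = -24°C, so T = 4°C.
Environment:
  Environment, lower layer to 1200 m: -6.2 × 0.9 km = -5.58°C, so T = 22.42°C.
  Environment, upper layer to 2800 m: -8.3 × 1.6 km = -13.28°C, so T = 9.14°C.
T_parcel − T_env = 4 − 9.14 = -5.14°C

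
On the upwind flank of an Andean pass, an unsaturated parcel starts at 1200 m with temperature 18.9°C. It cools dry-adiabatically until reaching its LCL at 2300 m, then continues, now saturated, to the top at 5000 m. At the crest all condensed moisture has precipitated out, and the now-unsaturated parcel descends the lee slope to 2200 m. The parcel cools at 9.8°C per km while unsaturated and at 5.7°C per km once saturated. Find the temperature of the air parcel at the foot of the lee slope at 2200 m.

20.17°C

Dry to 2300 m: -9.8 × 1.1 km = -10.78°C, so T = 8.12°C.
Saturated to 5000 m: -5.7 × 2.7 km = -15.39°C, so T = -7.27°C.
Dry descent to 2200 m: +9.8 × 2.8 km = +27.44°C, so T = 20.17°C.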